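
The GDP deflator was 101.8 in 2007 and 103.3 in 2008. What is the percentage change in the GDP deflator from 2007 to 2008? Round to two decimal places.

Change = (103.3 − 101.8) / 101.8 × 100
       = 1.5 / 101.8 × 100 = 1.4735%

1.47%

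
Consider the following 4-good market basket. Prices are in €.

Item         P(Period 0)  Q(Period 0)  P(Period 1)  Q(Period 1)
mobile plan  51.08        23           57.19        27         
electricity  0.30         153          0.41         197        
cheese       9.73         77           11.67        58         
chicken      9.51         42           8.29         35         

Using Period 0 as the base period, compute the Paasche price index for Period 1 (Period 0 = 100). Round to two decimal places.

110.98

Paasche price index uses current-period quantities as weights.
ΣP(Period 1)·Q(Period 1) = 57.19×27 + 0.41×197 + 11.67×58 + 8.29×35 = 1544.13 + 80.77 + 676.86 + 290.15 = 2591.91
ΣP(Period 0)·Q(Period 1) = 51.08×27 + 0.30×197 + 9.73×58 + 9.51×35 = 1379.16 + 59.1 + 564.34 + 332.85 = 2335.45
Index = 2591.91 / 2335.45 × 100 = 110.9812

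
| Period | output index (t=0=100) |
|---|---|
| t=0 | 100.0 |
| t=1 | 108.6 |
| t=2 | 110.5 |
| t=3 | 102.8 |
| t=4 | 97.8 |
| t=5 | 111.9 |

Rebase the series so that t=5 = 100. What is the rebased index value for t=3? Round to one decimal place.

91.9

Rebased(t=3) = 102.8 / 111.9 × 100 = 91.8677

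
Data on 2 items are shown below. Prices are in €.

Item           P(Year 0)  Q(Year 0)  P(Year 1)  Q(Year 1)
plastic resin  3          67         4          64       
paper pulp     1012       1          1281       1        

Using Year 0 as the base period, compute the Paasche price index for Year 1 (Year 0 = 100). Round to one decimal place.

127.7

Paasche price index uses current-period quantities as weights.
ΣP(Year 1)·Q(Year 1) = 4×64 + 1281×1 = 256 + 1281 = 1537
ΣP(Year 0)·Q(Year 1) = 3×64 + 1012×1 = 192 + 1012 = 1204
Index = 1537 / 1204 × 100 = 127.6578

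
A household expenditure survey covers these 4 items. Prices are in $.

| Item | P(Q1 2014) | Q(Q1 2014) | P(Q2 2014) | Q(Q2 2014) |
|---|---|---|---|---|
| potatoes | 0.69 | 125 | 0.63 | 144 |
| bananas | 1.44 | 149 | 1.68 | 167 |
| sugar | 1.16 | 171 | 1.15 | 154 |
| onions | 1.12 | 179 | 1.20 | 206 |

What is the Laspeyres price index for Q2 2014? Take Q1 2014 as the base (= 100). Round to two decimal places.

Laspeyres price index uses base-period quantities as weights.
ΣP(Q2 2014)·Q(Q1 2014) = 0.63×125 + 1.68×149 + 1.15×171 + 1.20×179 = 78.75 + 250.32 + 196.65 + 214.8 = 740.52
ΣP(Q1 2014)·Q(Q1 2014) = 0.69×125 + 1.44×149 + 1.16×171 + 1.12×179 = 86.25 + 214.56 + 198.36 + 200.48 = 699.65
Index = 740.52 / 699.65 × 100 = 105.8415

105.84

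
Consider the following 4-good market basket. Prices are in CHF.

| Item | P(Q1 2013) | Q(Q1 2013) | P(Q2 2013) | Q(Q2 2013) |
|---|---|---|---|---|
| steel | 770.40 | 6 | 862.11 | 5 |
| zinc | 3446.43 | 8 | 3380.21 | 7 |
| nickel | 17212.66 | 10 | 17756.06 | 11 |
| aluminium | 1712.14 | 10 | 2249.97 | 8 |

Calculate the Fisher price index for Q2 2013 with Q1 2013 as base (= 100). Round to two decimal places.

Laspeyres component (base-period weights):
ΣP(Q2 2013)Q(Q1 2013) = 862.11×6 + 3380.21×8 + 17756.06×10 + 2249.97×10 = 5172.66 + 27041.68 + 177560.6 + 22499.7 = 232274.64
ΣP(Q1 2013)Q(Q1 2013) = 770.40×6 + 3446.43×8 + 17212.66×10 + 1712.14×10 = 4622.4 + 27571.44 + 172126.6 + 17121.4 = 221441.84
L = 232274.64 / 221441.84 × 100 = 104.8919
Paasche component (current-period weights):
ΣP(Q2 2013)Q(Q2 2013) = 862.11×5 + 3380.21×7 + 17756.06×11 + 2249.97×8 = 4310.55 + 23661.47 + 195316.66 + 17999.76 = 241288.44
ΣP(Q1 2013)Q(Q2 2013) = 770.40×5 + 3446.43×7 + 17212.66×11 + 1712.14×8 = 3852 + 24125.01 + 189339.26 + 13697.12 = 231013.39
P = 241288.44 / 231013.39 × 100 = 104.4478
Fisher = √(L × P) = √(104.8919 × 104.4478) = 104.6696

104.67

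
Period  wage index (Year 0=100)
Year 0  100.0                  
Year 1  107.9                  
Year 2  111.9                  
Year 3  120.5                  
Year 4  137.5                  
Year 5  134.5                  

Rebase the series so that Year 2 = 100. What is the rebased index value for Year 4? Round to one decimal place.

122.9

Rebased(Year 4) = 137.5 / 111.9 × 100 = 122.8776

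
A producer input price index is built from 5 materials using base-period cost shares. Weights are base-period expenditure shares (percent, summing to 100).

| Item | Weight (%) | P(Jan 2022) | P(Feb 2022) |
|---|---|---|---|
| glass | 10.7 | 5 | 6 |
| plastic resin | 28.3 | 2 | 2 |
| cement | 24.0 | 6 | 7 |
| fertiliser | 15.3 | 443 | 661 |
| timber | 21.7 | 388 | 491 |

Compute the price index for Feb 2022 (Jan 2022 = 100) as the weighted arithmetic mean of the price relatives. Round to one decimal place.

glass: 10.7 × (6/5) = 10.7 × 1.200000 = 12.8400
plastic resin: 28.3 × (2/2) = 28.3 × 1.000000 = 28.3000
cement: 24.0 × (7/6) = 24.0 × 1.166667 = 28.0000
fertiliser: 15.3 × (661/443) = 15.3 × 1.492099 = 22.8291
timber: 21.7 × (491/388) = 21.7 × 1.265464 = 27.4606
Index = Σ wᵢ·(p₁ᵢ/p₀ᵢ) = 12.8400 + 28.3000 + 28.0000 + 22.8291 + 27.4606 = 119.4297

119.4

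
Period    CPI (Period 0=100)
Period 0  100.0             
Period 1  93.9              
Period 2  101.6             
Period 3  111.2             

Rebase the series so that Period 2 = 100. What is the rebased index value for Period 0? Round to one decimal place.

Rebased(Period 0) = 100.0 / 101.6 × 100 = 98.4252

98.4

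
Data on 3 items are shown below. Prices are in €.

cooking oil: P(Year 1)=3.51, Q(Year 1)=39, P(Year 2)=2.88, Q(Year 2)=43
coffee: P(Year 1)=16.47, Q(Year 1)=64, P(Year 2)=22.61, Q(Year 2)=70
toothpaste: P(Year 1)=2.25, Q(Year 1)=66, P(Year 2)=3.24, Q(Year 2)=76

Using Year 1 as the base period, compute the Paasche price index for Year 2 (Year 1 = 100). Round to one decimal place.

132.4

Paasche price index uses current-period quantities as weights.
ΣP(Year 2)·Q(Year 2) = 2.88×43 + 22.61×70 + 3.24×76 = 123.84 + 1582.7 + 246.24 = 1952.78
ΣP(Year 1)·Q(Year 2) = 3.51×43 + 16.47×70 + 2.25×76 = 150.93 + 1152.9 + 171 = 1474.83
Index = 1952.78 / 1474.83 × 100 = 132.4071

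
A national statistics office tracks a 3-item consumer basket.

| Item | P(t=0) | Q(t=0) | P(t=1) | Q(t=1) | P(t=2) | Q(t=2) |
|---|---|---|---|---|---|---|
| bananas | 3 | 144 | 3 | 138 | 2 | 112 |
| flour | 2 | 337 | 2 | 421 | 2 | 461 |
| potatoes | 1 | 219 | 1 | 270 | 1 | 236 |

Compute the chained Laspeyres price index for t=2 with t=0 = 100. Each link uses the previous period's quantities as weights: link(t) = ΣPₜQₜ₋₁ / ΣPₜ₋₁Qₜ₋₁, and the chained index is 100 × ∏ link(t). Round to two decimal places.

Link t=0→t=1:
ΣP(t=1)Q(t=0) = 3×144 + 2×337 + 1×219 = 432 + 674 + 219 = 1325
ΣP(t=0)Q(t=0) = 3×144 + 2×337 + 1×219 = 432 + 674 + 219 = 1325
link = 1325/1325 = 1.000000
Link t=1→t=2:
ΣP(t=2)Q(t=1) = 2×138 + 2×421 + 1×270 = 276 + 842 + 270 = 1388
ΣP(t=1)Q(t=1) = 3×138 + 2×421 + 1×270 = 414 + 842 + 270 = 1526
link = 1388/1526 = 0.909567
Chained index = 100 × 1.000000 × 0.909567 = 90.9567

90.96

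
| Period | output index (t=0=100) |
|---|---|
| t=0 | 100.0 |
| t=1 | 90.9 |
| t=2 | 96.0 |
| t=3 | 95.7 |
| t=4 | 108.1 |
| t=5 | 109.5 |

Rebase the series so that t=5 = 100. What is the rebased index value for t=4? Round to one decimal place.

Rebased(t=4) = 108.1 / 109.5 × 100 = 98.7215

98.7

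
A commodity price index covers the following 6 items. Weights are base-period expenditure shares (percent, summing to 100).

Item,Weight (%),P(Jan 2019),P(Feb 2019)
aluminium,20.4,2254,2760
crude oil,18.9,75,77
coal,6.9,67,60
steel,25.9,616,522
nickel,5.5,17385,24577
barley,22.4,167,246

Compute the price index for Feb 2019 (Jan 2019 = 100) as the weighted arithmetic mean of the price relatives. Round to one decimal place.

aluminium: 20.4 × (2760/2254) = 20.4 × 1.224490 = 24.9796
crude oil: 18.9 × (77/75) = 18.9 × 1.026667 = 19.4040
coal: 6.9 × (60/67) = 6.9 × 0.895522 = 6.1791
steel: 25.9 × (522/616) = 25.9 × 0.847403 = 21.9477
nickel: 5.5 × (24577/17385) = 5.5 × 1.413690 = 7.7753
barley: 22.4 × (246/167) = 22.4 × 1.473054 = 32.9964
Index = Σ wᵢ·(p₁ᵢ/p₀ᵢ) = 24.9796 + 19.4040 + 6.1791 + 21.9477 + 7.7753 + 32.9964 = 113.2821

113.3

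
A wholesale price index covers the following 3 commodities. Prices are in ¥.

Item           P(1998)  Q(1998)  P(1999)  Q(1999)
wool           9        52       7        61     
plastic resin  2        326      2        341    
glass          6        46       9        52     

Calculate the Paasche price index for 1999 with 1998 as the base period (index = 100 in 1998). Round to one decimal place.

102.2

Paasche price index uses current-period quantities as weights.
ΣP(1999)·Q(1999) = 7×61 + 2×341 + 9×52 = 427 + 682 + 468 = 1577
ΣP(1998)·Q(1999) = 9×61 + 2×341 + 6×52 = 549 + 682 + 312 = 1543
Index = 1577 / 1543 × 100 = 102.2035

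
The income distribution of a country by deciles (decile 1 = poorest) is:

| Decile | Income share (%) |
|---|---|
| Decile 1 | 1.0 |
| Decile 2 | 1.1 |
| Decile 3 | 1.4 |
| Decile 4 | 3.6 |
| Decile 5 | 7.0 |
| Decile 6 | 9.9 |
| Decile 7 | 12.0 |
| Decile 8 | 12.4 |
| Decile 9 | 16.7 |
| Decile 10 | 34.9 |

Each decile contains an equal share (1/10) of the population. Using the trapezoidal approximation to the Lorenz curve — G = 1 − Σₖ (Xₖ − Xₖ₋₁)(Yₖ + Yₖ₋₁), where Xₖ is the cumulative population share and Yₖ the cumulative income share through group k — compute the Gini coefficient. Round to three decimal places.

Cumulative income shares Yₖ: 0.0100, 0.0210, 0.0350, 0.0710, 0.1410, 0.2400, 0.3600, 0.4840, 0.6510, 1.0000
Σ (Xₖ−Xₖ₋₁)(Yₖ+Yₖ₋₁) = (1/10)(0.0100+0.0000) + (1/10)(0.0210+0.0100) + (1/10)(0.0350+0.0210) + (1/10)(0.0710+0.0350) + (1/10)(0.1410+0.0710) + (1/10)(0.2400+0.1410) + (1/10)(0.3600+0.2400) + (1/10)(0.4840+0.3600) + (1/10)(0.6510+0.4840) + (1/10)(1.0000+0.6510)
  = 0.0010 + 0.0031 + 0.0056 + 0.0106 + 0.0212 + 0.0381 + 0.0600 + 0.0844 + 0.1135 + 0.1651 = 0.5026
G = 1 − 0.5026 = 0.4974

0.497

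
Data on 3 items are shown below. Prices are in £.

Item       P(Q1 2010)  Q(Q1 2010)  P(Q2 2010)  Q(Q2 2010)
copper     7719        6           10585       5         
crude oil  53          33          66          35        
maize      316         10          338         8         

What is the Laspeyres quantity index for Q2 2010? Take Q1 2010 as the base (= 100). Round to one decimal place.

Laspeyres quantity index uses base-period prices as weights.
ΣP(Q1 2010)·Q(Q2 2010) = 7719×5 + 53×35 + 316×8 = 38595 + 1855 + 2528 = 42978
ΣP(Q1 2010)·Q(Q1 2010) = 7719×6 + 53×33 + 316×10 = 46314 + 1749 + 3160 = 51223
Index = 42978 / 51223 × 100 = 83.9037

83.9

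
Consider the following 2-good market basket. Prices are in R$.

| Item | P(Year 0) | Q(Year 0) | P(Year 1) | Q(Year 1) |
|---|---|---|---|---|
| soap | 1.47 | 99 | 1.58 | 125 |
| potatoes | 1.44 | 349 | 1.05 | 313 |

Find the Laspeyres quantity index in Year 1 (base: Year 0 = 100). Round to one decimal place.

97.9

Laspeyres quantity index uses base-period prices as weights.
ΣP(Year 0)·Q(Year 1) = 1.47×125 + 1.44×313 = 183.75 + 450.72 = 634.47
ΣP(Year 0)·Q(Year 0) = 1.47×99 + 1.44×349 = 145.53 + 502.56 = 648.09
Index = 634.47 / 648.09 × 100 = 97.8984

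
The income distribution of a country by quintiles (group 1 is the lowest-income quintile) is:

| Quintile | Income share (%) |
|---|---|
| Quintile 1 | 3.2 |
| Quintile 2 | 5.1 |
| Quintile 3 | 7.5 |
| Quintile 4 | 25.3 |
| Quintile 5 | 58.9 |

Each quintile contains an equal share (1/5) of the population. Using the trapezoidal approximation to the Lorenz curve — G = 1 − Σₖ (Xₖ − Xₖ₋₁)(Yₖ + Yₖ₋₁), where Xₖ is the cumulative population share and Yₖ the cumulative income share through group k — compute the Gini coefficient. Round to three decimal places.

0.526

Cumulative income shares Yₖ: 0.0320, 0.0830, 0.1580, 0.4110, 1.0000
Σ (Xₖ−Xₖ₋₁)(Yₖ+Yₖ₋₁) = (1/5)(0.0320+0.0000) + (1/5)(0.0830+0.0320) + (1/5)(0.1580+0.0830) + (1/5)(0.4110+0.1580) + (1/5)(1.0000+0.4110)
  = 0.0064 + 0.0230 + 0.0482 + 0.1138 + 0.2822 = 0.4736
G = 1 − 0.4736 = 0.5264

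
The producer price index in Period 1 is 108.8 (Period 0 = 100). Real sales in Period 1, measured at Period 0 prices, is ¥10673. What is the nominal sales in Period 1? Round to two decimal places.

11612.22

Nominal = Real × (Index/100) = 10673 × (108.8/100)
        = 10673 × 1.088 = 11612.2240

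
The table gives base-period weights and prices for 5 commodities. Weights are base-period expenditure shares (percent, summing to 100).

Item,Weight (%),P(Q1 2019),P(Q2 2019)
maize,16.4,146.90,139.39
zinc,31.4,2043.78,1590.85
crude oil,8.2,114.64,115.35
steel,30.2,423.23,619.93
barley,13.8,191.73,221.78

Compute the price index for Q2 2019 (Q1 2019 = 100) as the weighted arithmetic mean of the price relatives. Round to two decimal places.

108.45

maize: 16.4 × (139.39/146.90) = 16.4 × 0.948877 = 15.5616
zinc: 31.4 × (1590.85/2043.78) = 31.4 × 0.778386 = 24.4413
crude oil: 8.2 × (115.35/114.64) = 8.2 × 1.006193 = 8.2508
steel: 30.2 × (619.93/423.23) = 30.2 × 1.464759 = 44.2357
barley: 13.8 × (221.78/191.73) = 13.8 × 1.156731 = 15.9629
Index = Σ wᵢ·(p₁ᵢ/p₀ᵢ) = 15.5616 + 24.4413 + 8.2508 + 44.2357 + 15.9629 = 108.4523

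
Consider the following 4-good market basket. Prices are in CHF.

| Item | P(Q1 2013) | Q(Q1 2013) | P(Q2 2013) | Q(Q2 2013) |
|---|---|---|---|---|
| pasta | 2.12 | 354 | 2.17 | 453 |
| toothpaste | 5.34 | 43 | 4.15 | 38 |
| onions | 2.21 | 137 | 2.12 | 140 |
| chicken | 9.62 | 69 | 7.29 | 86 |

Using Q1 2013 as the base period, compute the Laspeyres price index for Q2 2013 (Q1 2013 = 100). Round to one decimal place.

Laspeyres price index uses base-period quantities as weights.
ΣP(Q2 2013)·Q(Q1 2013) = 2.17×354 + 4.15×43 + 2.12×137 + 7.29×69 = 768.18 + 178.45 + 290.44 + 503.01 = 1740.08
ΣP(Q1 2013)·Q(Q1 2013) = 2.12×354 + 5.34×43 + 2.21×137 + 9.62×69 = 750.48 + 229.62 + 302.77 + 663.78 = 1946.65
Index = 1740.08 / 1946.65 × 100 = 89.3884

89.4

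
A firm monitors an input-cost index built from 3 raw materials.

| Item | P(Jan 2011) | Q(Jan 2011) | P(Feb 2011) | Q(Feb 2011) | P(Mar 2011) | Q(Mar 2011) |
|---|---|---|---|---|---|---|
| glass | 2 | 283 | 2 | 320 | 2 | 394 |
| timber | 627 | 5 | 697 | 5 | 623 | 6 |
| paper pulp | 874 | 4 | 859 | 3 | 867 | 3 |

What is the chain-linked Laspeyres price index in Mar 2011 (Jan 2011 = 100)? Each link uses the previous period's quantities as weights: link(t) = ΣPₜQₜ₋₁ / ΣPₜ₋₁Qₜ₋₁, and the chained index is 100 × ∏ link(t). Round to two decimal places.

98.66

Link Jan 2011→Feb 2011:
ΣP(Feb 2011)Q(Jan 2011) = 2×283 + 697×5 + 859×4 = 566 + 3485 + 3436 = 7487
ΣP(Jan 2011)Q(Jan 2011) = 2×283 + 627×5 + 874×4 = 566 + 3135 + 3496 = 7197
link = 7487/7197 = 1.040295
Link Feb 2011→Mar 2011:
ΣP(Mar 2011)Q(Feb 2011) = 2×320 + 623×5 + 867×3 = 640 + 3115 + 2601 = 6356
ΣP(Feb 2011)Q(Feb 2011) = 2×320 + 697×5 + 859×3 = 640 + 3485 + 2577 = 6702
link = 6356/6702 = 0.948374
Chained index = 100 × 1.040295 × 0.948374 = 98.6588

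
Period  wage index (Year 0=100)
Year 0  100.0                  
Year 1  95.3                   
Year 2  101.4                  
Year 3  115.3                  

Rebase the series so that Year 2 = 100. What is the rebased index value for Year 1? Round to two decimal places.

93.98

Rebased(Year 1) = 95.3 / 101.4 × 100 = 93.9842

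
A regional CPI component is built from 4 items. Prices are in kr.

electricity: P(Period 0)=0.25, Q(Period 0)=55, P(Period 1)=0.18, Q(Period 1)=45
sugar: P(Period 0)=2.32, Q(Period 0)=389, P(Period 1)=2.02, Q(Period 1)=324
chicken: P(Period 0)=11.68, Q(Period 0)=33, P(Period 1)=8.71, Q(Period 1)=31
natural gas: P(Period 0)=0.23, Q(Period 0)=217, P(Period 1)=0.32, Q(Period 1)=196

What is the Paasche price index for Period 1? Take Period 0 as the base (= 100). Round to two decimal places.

85.06

Paasche price index uses current-period quantities as weights.
ΣP(Period 1)·Q(Period 1) = 0.18×45 + 2.02×324 + 8.71×31 + 0.32×196 = 8.1 + 654.48 + 270.01 + 62.72 = 995.31
ΣP(Period 0)·Q(Period 1) = 0.25×45 + 2.32×324 + 11.68×31 + 0.23×196 = 11.25 + 751.68 + 362.08 + 45.08 = 1170.09
Index = 995.31 / 1170.09 × 100 = 85.0627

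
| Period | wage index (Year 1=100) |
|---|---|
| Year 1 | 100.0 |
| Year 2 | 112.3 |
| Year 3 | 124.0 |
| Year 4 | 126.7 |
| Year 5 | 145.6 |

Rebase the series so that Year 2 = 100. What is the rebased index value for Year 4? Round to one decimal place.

112.8

Rebased(Year 4) = 126.7 / 112.3 × 100 = 112.8228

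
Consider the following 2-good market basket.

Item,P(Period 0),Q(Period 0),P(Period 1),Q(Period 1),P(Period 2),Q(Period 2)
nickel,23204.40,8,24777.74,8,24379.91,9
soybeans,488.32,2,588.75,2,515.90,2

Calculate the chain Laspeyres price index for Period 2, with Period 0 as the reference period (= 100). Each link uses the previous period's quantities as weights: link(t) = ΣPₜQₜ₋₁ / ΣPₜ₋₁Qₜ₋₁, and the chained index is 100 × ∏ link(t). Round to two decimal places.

105.07

Link Period 0→Period 1:
ΣP(Period 1)Q(Period 0) = 24777.74×8 + 588.75×2 = 198221.92 + 1177.5 = 199399.42
ΣP(Period 0)Q(Period 0) = 23204.40×8 + 488.32×2 = 185635.2 + 976.64 = 186611.84
link = 199399.42/186611.84 = 1.068525
Link Period 1→Period 2:
ΣP(Period 2)Q(Period 1) = 24379.91×8 + 515.90×2 = 195039.28 + 1031.8 = 196071.08
ΣP(Period 1)Q(Period 1) = 24777.74×8 + 588.75×2 = 198221.92 + 1177.5 = 199399.42
link = 196071.08/199399.42 = 0.983308
Chained index = 100 × 1.068525 × 0.983308 = 105.0689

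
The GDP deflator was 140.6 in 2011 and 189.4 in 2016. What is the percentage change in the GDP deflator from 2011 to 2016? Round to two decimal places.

Change = (189.4 − 140.6) / 140.6 × 100
       = 48.8 / 140.6 × 100 = 34.7084%

34.71%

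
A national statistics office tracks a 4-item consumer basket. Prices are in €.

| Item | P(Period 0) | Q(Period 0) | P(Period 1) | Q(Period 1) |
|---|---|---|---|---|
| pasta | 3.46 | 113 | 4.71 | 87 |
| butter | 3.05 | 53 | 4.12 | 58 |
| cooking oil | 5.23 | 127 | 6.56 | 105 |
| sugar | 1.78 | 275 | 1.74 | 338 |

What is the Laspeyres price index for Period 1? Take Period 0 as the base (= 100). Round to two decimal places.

120.86

Laspeyres price index uses base-period quantities as weights.
ΣP(Period 1)·Q(Period 0) = 4.71×113 + 4.12×53 + 6.56×127 + 1.74×275 = 532.23 + 218.36 + 833.12 + 478.5 = 2062.21
ΣP(Period 0)·Q(Period 0) = 3.46×113 + 3.05×53 + 5.23×127 + 1.78×275 = 390.98 + 161.65 + 664.21 + 489.5 = 1706.34
Index = 2062.21 / 1706.34 × 100 = 120.8557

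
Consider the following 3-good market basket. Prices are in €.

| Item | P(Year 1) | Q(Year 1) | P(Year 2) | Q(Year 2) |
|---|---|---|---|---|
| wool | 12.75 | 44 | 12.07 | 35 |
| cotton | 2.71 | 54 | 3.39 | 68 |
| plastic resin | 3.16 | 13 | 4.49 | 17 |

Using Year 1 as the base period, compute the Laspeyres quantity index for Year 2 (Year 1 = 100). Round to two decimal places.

Laspeyres quantity index uses base-period prices as weights.
ΣP(Year 1)·Q(Year 2) = 12.75×35 + 2.71×68 + 3.16×17 = 446.25 + 184.28 + 53.72 = 684.25
ΣP(Year 1)·Q(Year 1) = 12.75×44 + 2.71×54 + 3.16×13 = 561 + 146.34 + 41.08 = 748.42
Index = 684.25 / 748.42 × 100 = 91.4259

91.43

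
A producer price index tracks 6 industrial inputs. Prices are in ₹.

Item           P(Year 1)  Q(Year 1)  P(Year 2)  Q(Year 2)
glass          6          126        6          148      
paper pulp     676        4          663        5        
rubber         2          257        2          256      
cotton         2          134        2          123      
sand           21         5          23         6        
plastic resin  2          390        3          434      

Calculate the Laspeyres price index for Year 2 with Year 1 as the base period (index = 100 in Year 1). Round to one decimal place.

106.8

Laspeyres price index uses base-period quantities as weights.
ΣP(Year 2)·Q(Year 1) = 6×126 + 663×4 + 2×257 + 2×134 + 23×5 + 3×390 = 756 + 2652 + 514 + 268 + 115 + 1170 = 5475
ΣP(Year 1)·Q(Year 1) = 6×126 + 676×4 + 2×257 + 2×134 + 21×5 + 2×390 = 756 + 2704 + 514 + 268 + 105 + 780 = 5127
Index = 5475 / 5127 × 100 = 106.7876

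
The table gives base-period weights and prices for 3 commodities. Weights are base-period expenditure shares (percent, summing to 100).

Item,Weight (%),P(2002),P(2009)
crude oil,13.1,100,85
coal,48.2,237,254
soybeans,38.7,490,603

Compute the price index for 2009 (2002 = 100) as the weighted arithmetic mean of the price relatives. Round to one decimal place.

110.4

crude oil: 13.1 × (85/100) = 13.1 × 0.850000 = 11.1350
coal: 48.2 × (254/237) = 48.2 × 1.071730 = 51.6574
soybeans: 38.7 × (603/490) = 38.7 × 1.230612 = 47.6247
Index = Σ wᵢ·(p₁ᵢ/p₀ᵢ) = 11.1350 + 51.6574 + 47.6247 = 110.4171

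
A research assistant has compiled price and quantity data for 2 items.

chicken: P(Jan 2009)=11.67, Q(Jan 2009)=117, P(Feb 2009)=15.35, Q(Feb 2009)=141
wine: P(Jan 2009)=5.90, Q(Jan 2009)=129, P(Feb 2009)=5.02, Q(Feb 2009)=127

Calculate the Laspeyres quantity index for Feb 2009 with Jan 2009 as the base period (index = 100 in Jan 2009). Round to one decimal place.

Laspeyres quantity index uses base-period prices as weights.
ΣP(Jan 2009)·Q(Feb 2009) = 11.67×141 + 5.90×127 = 1645.47 + 749.3 = 2394.77
ΣP(Jan 2009)·Q(Jan 2009) = 11.67×117 + 5.90×129 = 1365.39 + 761.1 = 2126.49
Index = 2394.77 / 2126.49 × 100 = 112.6161

112.6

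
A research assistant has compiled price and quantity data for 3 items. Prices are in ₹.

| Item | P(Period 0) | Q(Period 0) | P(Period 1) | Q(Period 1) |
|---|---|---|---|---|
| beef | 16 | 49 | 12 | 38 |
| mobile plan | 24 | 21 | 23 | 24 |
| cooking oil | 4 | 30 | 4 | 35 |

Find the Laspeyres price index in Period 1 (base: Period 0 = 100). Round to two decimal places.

Laspeyres price index uses base-period quantities as weights.
ΣP(Period 1)·Q(Period 0) = 12×49 + 23×21 + 4×30 = 588 + 483 + 120 = 1191
ΣP(Period 0)·Q(Period 0) = 16×49 + 24×21 + 4×30 = 784 + 504 + 120 = 1408
Index = 1191 / 1408 × 100 = 84.5881

84.59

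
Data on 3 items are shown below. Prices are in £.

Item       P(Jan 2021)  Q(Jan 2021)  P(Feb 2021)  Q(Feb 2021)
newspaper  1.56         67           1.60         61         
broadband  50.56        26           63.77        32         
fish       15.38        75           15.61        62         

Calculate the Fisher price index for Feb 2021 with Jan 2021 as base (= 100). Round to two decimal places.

115.30

Laspeyres component (base-period weights):
ΣP(Feb 2021)Q(Jan 2021) = 1.60×67 + 63.77×26 + 15.61×75 = 107.2 + 1658.02 + 1170.75 = 2935.97
ΣP(Jan 2021)Q(Jan 2021) = 1.56×67 + 50.56×26 + 15.38×75 = 104.52 + 1314.56 + 1153.5 = 2572.58
L = 2935.97 / 2572.58 × 100 = 114.1255
Paasche component (current-period weights):
ΣP(Feb 2021)Q(Feb 2021) = 1.60×61 + 63.77×32 + 15.61×62 = 97.6 + 2040.64 + 967.82 = 3106.06
ΣP(Jan 2021)Q(Feb 2021) = 1.56×61 + 50.56×32 + 15.38×62 = 95.16 + 1617.92 + 953.56 = 2666.64
P = 3106.06 / 2666.64 × 100 = 116.4784
Fisher = √(L × P) = √(114.1255 × 116.4784) = 115.2960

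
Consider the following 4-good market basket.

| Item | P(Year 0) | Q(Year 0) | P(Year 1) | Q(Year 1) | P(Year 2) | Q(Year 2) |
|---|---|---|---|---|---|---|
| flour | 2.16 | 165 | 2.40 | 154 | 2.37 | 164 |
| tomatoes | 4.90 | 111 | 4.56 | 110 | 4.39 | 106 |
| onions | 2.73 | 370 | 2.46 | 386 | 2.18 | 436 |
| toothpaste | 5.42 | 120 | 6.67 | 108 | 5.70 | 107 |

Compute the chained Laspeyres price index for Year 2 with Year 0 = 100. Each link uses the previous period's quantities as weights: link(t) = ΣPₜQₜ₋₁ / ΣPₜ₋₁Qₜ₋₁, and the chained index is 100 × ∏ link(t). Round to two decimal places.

92.55

Link Year 0→Year 1:
ΣP(Year 1)Q(Year 0) = 2.40×165 + 4.56×111 + 2.46×370 + 6.67×120 = 396 + 506.16 + 910.2 + 800.4 = 2612.76
ΣP(Year 0)Q(Year 0) = 2.16×165 + 4.90×111 + 2.73×370 + 5.42×120 = 356.4 + 543.9 + 1010.1 + 650.4 = 2560.8
link = 2612.76/2560.8 = 1.020291
Link Year 1→Year 2:
ΣP(Year 2)Q(Year 1) = 2.37×154 + 4.39×110 + 2.18×386 + 5.70×108 = 364.98 + 482.9 + 841.48 + 615.6 = 2304.96
ΣP(Year 1)Q(Year 1) = 2.40×154 + 4.56×110 + 2.46×386 + 6.67×108 = 369.6 + 501.6 + 949.56 + 720.36 = 2541.12
link = 2304.96/2541.12 = 0.907065
Chained index = 100 × 1.020291 × 0.907065 = 92.5469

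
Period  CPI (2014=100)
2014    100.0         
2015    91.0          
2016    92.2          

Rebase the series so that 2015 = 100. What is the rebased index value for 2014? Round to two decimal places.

Rebased(2014) = 100.0 / 91.0 × 100 = 109.8901

109.89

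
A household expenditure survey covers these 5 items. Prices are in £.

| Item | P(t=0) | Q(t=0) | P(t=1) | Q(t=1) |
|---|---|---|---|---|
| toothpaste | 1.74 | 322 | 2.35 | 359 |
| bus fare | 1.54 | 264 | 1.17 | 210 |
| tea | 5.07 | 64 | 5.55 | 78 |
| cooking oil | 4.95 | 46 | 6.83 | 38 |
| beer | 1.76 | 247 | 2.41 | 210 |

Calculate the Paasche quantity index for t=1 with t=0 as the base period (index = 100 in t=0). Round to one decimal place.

98.2

Paasche quantity index uses current-period prices as weights.
ΣP(t=1)·Q(t=1) = 2.35×359 + 1.17×210 + 5.55×78 + 6.83×38 + 2.41×210 = 843.65 + 245.7 + 432.9 + 259.54 + 506.1 = 2287.89
ΣP(t=1)·Q(t=0) = 2.35×322 + 1.17×264 + 5.55×64 + 6.83×46 + 2.41×247 = 756.7 + 308.88 + 355.2 + 314.18 + 595.27 = 2330.23
Index = 2287.89 / 2330.23 × 100 = 98.1830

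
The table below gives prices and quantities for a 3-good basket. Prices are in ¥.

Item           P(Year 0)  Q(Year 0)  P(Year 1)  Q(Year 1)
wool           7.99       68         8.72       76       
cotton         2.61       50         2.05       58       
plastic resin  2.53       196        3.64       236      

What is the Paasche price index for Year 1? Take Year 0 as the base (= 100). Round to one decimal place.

121.0

Paasche price index uses current-period quantities as weights.
ΣP(Year 1)·Q(Year 1) = 8.72×76 + 2.05×58 + 3.64×236 = 662.72 + 118.9 + 859.04 = 1640.66
ΣP(Year 0)·Q(Year 1) = 7.99×76 + 2.61×58 + 2.53×236 = 607.24 + 151.38 + 597.08 = 1355.7
Index = 1640.66 / 1355.7 × 100 = 121.0194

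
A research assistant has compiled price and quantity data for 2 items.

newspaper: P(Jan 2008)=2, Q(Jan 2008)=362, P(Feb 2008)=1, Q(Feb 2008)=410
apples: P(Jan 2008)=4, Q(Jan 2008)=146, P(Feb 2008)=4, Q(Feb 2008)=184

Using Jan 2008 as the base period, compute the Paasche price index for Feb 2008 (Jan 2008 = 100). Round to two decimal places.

Paasche price index uses current-period quantities as weights.
ΣP(Feb 2008)·Q(Feb 2008) = 1×410 + 4×184 = 410 + 736 = 1146
ΣP(Jan 2008)·Q(Feb 2008) = 2×410 + 4×184 = 820 + 736 = 1556
Index = 1146 / 1556 × 100 = 73.6504

73.65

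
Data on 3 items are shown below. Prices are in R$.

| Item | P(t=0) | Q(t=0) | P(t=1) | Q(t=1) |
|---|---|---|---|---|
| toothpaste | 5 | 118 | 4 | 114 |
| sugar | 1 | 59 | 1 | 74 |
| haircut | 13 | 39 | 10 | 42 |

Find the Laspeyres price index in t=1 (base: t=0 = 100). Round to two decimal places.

Laspeyres price index uses base-period quantities as weights.
ΣP(t=1)·Q(t=0) = 4×118 + 1×59 + 10×39 = 472 + 59 + 390 = 921
ΣP(t=0)·Q(t=0) = 5×118 + 1×59 + 13×39 = 590 + 59 + 507 = 1156
Index = 921 / 1156 × 100 = 79.6713

79.67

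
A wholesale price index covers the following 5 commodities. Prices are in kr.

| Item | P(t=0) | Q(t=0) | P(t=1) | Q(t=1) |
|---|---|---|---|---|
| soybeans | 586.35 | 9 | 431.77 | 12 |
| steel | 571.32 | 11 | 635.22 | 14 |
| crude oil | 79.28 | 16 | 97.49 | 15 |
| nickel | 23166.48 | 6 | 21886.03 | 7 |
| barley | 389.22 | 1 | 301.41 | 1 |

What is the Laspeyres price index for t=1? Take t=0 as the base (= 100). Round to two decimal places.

94.63

Laspeyres price index uses base-period quantities as weights.
ΣP(t=1)·Q(t=0) = 431.77×9 + 635.22×11 + 97.49×16 + 21886.03×6 + 301.41×1 = 3885.93 + 6987.42 + 1559.84 + 131316.18 + 301.41 = 144050.78
ΣP(t=0)·Q(t=0) = 586.35×9 + 571.32×11 + 79.28×16 + 23166.48×6 + 389.22×1 = 5277.15 + 6284.52 + 1268.48 + 138998.88 + 389.22 = 152218.25
Index = 144050.78 / 152218.25 × 100 = 94.6344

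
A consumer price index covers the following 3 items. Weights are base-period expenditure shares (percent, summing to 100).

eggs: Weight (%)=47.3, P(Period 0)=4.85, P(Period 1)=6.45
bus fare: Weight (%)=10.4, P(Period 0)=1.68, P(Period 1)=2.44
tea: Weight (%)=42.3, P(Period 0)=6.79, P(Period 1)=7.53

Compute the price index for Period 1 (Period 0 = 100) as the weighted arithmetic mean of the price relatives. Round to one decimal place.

124.9

eggs: 47.3 × (6.45/4.85) = 47.3 × 1.329897 = 62.9041
bus fare: 10.4 × (2.44/1.68) = 10.4 × 1.452381 = 15.1048
tea: 42.3 × (7.53/6.79) = 42.3 × 1.108984 = 46.9100
Index = Σ wᵢ·(p₁ᵢ/p₀ᵢ) = 62.9041 + 15.1048 + 46.9100 = 124.9189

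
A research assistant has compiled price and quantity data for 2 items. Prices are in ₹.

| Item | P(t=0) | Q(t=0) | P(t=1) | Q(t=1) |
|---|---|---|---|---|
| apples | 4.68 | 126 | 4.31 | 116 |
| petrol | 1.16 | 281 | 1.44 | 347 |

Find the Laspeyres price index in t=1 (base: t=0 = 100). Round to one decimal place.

Laspeyres price index uses base-period quantities as weights.
ΣP(t=1)·Q(t=0) = 4.31×126 + 1.44×281 = 543.06 + 404.64 = 947.7
ΣP(t=0)·Q(t=0) = 4.68×126 + 1.16×281 = 589.68 + 325.96 = 915.64
Index = 947.7 / 915.64 × 100 = 103.5014

103.5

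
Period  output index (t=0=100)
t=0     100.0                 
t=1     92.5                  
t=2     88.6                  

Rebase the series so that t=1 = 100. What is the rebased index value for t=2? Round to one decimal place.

Rebased(t=2) = 88.6 / 92.5 × 100 = 95.7838

95.8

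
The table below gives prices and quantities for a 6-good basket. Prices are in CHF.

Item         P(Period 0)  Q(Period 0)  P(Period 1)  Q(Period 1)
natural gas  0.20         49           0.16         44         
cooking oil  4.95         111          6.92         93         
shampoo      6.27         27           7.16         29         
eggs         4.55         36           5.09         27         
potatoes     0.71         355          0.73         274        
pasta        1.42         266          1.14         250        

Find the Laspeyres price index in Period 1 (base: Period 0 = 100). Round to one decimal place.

112.7

Laspeyres price index uses base-period quantities as weights.
ΣP(Period 1)·Q(Period 0) = 0.16×49 + 6.92×111 + 7.16×27 + 5.09×36 + 0.73×355 + 1.14×266 = 7.84 + 768.12 + 193.32 + 183.24 + 259.15 + 303.24 = 1714.91
ΣP(Period 0)·Q(Period 0) = 0.20×49 + 4.95×111 + 6.27×27 + 4.55×36 + 0.71×355 + 1.42×266 = 9.8 + 549.45 + 169.29 + 163.8 + 252.05 + 377.72 = 1522.11
Index = 1714.91 / 1522.11 × 100 = 112.6666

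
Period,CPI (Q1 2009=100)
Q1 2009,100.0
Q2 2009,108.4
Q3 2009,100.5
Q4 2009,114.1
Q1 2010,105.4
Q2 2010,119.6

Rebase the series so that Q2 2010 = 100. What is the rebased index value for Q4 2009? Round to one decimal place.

Rebased(Q4 2009) = 114.1 / 119.6 × 100 = 95.4013

95.4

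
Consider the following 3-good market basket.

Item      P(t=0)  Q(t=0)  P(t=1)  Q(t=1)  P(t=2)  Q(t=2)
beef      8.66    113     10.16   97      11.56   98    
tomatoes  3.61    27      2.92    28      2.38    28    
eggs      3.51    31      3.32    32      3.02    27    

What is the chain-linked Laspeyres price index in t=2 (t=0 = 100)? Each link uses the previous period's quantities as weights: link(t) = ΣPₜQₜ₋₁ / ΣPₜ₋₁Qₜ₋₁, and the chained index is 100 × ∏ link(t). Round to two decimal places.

Link t=0→t=1:
ΣP(t=1)Q(t=0) = 10.16×113 + 2.92×27 + 3.32×31 = 1148.08 + 78.84 + 102.92 = 1329.84
ΣP(t=0)Q(t=0) = 8.66×113 + 3.61×27 + 3.51×31 = 978.58 + 97.47 + 108.81 = 1184.86
link = 1329.84/1184.86 = 1.122360
Link t=1→t=2:
ΣP(t=2)Q(t=1) = 11.56×97 + 2.38×28 + 3.02×32 = 1121.32 + 66.64 + 96.64 = 1284.6
ΣP(t=1)Q(t=1) = 10.16×97 + 2.92×28 + 3.32×32 = 985.52 + 81.76 + 106.24 = 1173.52
link = 1284.6/1173.52 = 1.094655
Chained index = 100 × 1.122360 × 1.094655 = 122.8598

122.86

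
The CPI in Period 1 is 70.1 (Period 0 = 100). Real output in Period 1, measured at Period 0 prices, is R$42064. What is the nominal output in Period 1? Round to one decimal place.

Nominal = Real × (Index/100) = 42064 × (70.1/100)
        = 42064 × 0.701 = 29486.8640

29486.9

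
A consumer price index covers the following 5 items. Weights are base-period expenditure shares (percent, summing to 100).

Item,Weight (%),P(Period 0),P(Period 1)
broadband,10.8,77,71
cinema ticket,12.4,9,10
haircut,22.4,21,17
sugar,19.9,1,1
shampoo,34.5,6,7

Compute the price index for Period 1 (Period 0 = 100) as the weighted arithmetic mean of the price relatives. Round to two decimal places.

102.02

broadband: 10.8 × (71/77) = 10.8 × 0.922078 = 9.9584
cinema ticket: 12.4 × (10/9) = 12.4 × 1.111111 = 13.7778
haircut: 22.4 × (17/21) = 22.4 × 0.809524 = 18.1333
sugar: 19.9 × (1/1) = 19.9 × 1.000000 = 19.9000
shampoo: 34.5 × (7/6) = 34.5 × 1.166667 = 40.2500
Index = Σ wᵢ·(p₁ᵢ/p₀ᵢ) = 9.9584 + 13.7778 + 18.1333 + 19.9000 + 40.2500 = 102.0196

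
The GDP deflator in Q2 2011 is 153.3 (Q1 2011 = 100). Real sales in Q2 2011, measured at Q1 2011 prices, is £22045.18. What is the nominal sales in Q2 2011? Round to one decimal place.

Nominal = Real × (Index/100) = 22045.18 × (153.3/100)
        = 22045.18 × 1.533 = 33795.2609

33795.3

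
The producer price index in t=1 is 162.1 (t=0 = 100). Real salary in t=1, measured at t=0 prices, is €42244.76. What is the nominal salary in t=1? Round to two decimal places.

68478.76

Nominal = Real × (Index/100) = 42244.76 × (162.1/100)
        = 42244.76 × 1.621 = 68478.7560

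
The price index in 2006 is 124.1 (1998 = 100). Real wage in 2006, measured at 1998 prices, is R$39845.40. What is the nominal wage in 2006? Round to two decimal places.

Nominal = Real × (Index/100) = 39845.40 × (124.1/100)
        = 39845.40 × 1.241 = 49448.1414

49448.14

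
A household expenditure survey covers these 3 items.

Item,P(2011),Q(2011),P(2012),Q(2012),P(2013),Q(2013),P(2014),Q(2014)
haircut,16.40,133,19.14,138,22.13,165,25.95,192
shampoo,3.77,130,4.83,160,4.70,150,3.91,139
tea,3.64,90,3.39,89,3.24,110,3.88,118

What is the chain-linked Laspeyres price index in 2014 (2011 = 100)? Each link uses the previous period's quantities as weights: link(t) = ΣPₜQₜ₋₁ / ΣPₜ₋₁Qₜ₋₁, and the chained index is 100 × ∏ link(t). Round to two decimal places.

Link 2011→2012:
ΣP(2012)Q(2011) = 19.14×133 + 4.83×130 + 3.39×90 = 2545.62 + 627.9 + 305.1 = 3478.62
ΣP(2011)Q(2011) = 16.40×133 + 3.77×130 + 3.64×90 = 2181.2 + 490.1 + 327.6 = 2998.9
link = 3478.62/2998.9 = 1.159965
Link 2012→2013:
ΣP(2013)Q(2012) = 22.13×138 + 4.70×160 + 3.24×89 = 3053.94 + 752 + 288.36 = 4094.3
ΣP(2012)Q(2012) = 19.14×138 + 4.83×160 + 3.39×89 = 2641.32 + 772.8 + 301.71 = 3715.83
link = 4094.3/3715.83 = 1.101853
Link 2013→2014:
ΣP(2014)Q(2013) = 25.95×165 + 3.91×150 + 3.88×110 = 4281.75 + 586.5 + 426.8 = 5295.05
ΣP(2013)Q(2013) = 22.13×165 + 4.70×150 + 3.24×110 = 3651.45 + 705 + 356.4 = 4712.85
link = 5295.05/4712.85 = 1.123535
Chained index = 100 × 1.159965 × 1.101853 × 1.123535 = 143.6003

143.60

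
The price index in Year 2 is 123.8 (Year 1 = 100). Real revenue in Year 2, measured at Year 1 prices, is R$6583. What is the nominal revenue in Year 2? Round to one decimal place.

Nominal = Real × (Index/100) = 6583 × (123.8/100)
        = 6583 × 1.238 = 8149.7540

8149.8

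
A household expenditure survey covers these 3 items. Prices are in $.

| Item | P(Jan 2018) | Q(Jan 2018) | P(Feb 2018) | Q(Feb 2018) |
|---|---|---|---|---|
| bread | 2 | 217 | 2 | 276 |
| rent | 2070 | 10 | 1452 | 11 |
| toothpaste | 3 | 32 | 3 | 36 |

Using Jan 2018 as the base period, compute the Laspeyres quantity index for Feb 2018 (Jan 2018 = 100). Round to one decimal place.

110.4

Laspeyres quantity index uses base-period prices as weights.
ΣP(Jan 2018)·Q(Feb 2018) = 2×276 + 2070×11 + 3×36 = 552 + 22770 + 108 = 23430
ΣP(Jan 2018)·Q(Jan 2018) = 2×217 + 2070×10 + 3×32 = 434 + 20700 + 96 = 21230
Index = 23430 / 21230 × 100 = 110.3627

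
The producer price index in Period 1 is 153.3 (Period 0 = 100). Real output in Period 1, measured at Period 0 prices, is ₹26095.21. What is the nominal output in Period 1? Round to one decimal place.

40004.0

Nominal = Real × (Index/100) = 26095.21 × (153.3/100)
        = 26095.21 × 1.533 = 40003.9569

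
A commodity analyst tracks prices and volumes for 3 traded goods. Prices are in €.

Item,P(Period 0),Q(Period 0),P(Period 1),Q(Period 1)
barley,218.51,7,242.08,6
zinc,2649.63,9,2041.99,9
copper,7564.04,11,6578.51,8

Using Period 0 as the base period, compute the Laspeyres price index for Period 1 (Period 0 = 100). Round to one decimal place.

85.1

Laspeyres price index uses base-period quantities as weights.
ΣP(Period 1)·Q(Period 0) = 242.08×7 + 2041.99×9 + 6578.51×11 = 1694.56 + 18377.91 + 72363.61 = 92436.08
ΣP(Period 0)·Q(Period 0) = 218.51×7 + 2649.63×9 + 7564.04×11 = 1529.57 + 23846.67 + 83204.44 = 108580.68
Index = 92436.08 / 108580.68 × 100 = 85.1312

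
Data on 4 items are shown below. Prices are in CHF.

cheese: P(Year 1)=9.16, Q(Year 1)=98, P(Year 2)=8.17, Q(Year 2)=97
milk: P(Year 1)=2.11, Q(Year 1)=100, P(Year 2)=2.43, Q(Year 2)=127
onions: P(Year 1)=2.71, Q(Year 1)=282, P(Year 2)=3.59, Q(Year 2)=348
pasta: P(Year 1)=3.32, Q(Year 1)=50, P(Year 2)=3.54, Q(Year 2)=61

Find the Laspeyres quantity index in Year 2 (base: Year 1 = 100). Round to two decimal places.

Laspeyres quantity index uses base-period prices as weights.
ΣP(Year 1)·Q(Year 2) = 9.16×97 + 2.11×127 + 2.71×348 + 3.32×61 = 888.52 + 267.97 + 943.08 + 202.52 = 2302.09
ΣP(Year 1)·Q(Year 1) = 9.16×98 + 2.11×100 + 2.71×282 + 3.32×50 = 897.68 + 211 + 764.22 + 166 = 2038.9
Index = 2302.09 / 2038.9 × 100 = 112.9084

112.91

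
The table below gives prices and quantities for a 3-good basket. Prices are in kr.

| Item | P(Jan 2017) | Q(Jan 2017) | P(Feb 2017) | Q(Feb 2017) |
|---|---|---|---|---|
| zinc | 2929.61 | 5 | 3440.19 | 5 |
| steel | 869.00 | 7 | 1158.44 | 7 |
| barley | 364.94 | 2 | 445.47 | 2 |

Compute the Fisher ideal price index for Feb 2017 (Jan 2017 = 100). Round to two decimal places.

122.09

Laspeyres component (base-period weights):
ΣP(Feb 2017)Q(Jan 2017) = 3440.19×5 + 1158.44×7 + 445.47×2 = 17200.95 + 8109.08 + 890.94 = 26200.97
ΣP(Jan 2017)Q(Jan 2017) = 2929.61×5 + 869.00×7 + 364.94×2 = 14648.05 + 6083 + 729.88 = 21460.93
L = 26200.97 / 21460.93 × 100 = 122.0868
Paasche component (current-period weights):
ΣP(Feb 2017)Q(Feb 2017) = 3440.19×5 + 1158.44×7 + 445.47×2 = 17200.95 + 8109.08 + 890.94 = 26200.97
ΣP(Jan 2017)Q(Feb 2017) = 2929.61×5 + 869.00×7 + 364.94×2 = 14648.05 + 6083 + 729.88 = 21460.93
P = 26200.97 / 21460.93 × 100 = 122.0868
Fisher = √(L × P) = √(122.0868 × 122.0868) = 122.0868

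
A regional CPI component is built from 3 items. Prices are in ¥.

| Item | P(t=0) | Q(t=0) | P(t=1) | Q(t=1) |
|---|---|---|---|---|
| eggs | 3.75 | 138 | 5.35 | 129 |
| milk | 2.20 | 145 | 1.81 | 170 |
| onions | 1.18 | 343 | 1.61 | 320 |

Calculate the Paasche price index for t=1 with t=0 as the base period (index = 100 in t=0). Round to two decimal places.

122.48

Paasche price index uses current-period quantities as weights.
ΣP(t=1)·Q(t=1) = 5.35×129 + 1.81×170 + 1.61×320 = 690.15 + 307.7 + 515.2 = 1513.05
ΣP(t=0)·Q(t=1) = 3.75×129 + 2.20×170 + 1.18×320 = 483.75 + 374 + 377.6 = 1235.35
Index = 1513.05 / 1235.35 × 100 = 122.4795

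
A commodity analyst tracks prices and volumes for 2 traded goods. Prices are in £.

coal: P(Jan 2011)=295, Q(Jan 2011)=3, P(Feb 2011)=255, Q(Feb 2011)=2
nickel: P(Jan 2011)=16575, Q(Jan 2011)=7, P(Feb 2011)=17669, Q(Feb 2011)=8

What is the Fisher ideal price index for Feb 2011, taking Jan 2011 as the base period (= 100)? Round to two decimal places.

106.48

Laspeyres component (base-period weights):
ΣP(Feb 2011)Q(Jan 2011) = 255×3 + 17669×7 = 765 + 123683 = 124448
ΣP(Jan 2011)Q(Jan 2011) = 295×3 + 16575×7 = 885 + 116025 = 116910
L = 124448 / 116910 × 100 = 106.4477
Paasche component (current-period weights):
ΣP(Feb 2011)Q(Feb 2011) = 255×2 + 17669×8 = 510 + 141352 = 141862
ΣP(Jan 2011)Q(Feb 2011) = 295×2 + 16575×8 = 590 + 132600 = 133190
P = 141862 / 133190 × 100 = 106.5110
Fisher = √(L × P) = √(106.4477 × 106.5110) = 106.4793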